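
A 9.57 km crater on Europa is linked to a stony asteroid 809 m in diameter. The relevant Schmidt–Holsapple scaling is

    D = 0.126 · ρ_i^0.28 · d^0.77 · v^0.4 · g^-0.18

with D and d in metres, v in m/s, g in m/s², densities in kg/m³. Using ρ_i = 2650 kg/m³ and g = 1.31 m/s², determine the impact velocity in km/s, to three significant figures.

v ≈ 18.2 km/s

Rearranging for v: v = [D / (0.126 · 2650^0.28 · 809^0.77 · 1.31^-0.18)]^(1/0.4).
D = 9570 m.
2650^0.28 = 9.089
809^0.77 = 173.4
1.31^-0.18 = 0.9526
Denominator = 0.126 × 9.089 × 173.4 × 0.9526 = 189.2
D / 189.2 = 9570 / 189.2 = 50.58
v = 50.58^(1/0.4) = 50.58^2.5 = 18195 m/s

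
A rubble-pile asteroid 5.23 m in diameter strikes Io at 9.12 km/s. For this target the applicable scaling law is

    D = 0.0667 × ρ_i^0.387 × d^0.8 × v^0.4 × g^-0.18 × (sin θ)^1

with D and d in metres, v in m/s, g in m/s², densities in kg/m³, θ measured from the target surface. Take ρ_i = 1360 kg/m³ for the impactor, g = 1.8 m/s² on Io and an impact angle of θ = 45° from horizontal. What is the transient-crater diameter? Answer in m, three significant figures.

D ≈ 99.8 m

In SI units: v = 9120 m/s.
ρ_i^0.387 = 1360^0.387 = 16.32
d^0.8 = 5.23^0.8 = 3.757
v^0.4 = 9120^0.4 = 38.37
g^-0.18 = 1.8^-0.18 = 0.8996
(sin 45°)^1 = 0.7071^1 = 0.7071
D = 0.0667 × 16.32 × 3.757 × 38.37 × 0.8996 × 0.7071 = 99.82 m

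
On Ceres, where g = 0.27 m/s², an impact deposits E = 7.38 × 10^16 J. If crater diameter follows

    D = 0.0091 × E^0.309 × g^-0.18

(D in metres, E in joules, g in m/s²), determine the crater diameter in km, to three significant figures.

D ≈ 1.88 km

E^0.309 = (7.38 × 10^16)^0.309 = 1.630 × 10^5
g^-0.18 = 0.27^-0.18 = 1.266
D = 0.0091 × 1.630 × 10^5 × 1.266 = 1878 m
   = 1.878 km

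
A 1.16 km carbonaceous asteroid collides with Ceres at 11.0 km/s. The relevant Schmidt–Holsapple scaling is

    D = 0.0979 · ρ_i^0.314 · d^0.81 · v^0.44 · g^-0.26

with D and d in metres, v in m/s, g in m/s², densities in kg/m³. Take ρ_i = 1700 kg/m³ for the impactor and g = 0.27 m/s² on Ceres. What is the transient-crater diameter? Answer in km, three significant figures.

D ≈ 25.9 km

In SI units: d = 1160 m, v = 11000 m/s.
ρ_i^0.314 = 1700^0.314 = 10.34
d^0.81 = 1160^0.81 = 303.5
v^0.44 = 11000^0.44 = 60.01
g^-0.26 = 0.27^-0.26 = 1.406
D = 0.0979 × 10.34 × 303.5 × 60.01 × 1.406 = 25922 m
   = 25.92 km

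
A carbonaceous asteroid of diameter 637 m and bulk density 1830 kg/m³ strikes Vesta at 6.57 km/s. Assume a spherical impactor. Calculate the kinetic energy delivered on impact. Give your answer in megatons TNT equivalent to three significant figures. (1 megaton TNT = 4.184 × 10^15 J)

E ≈ 1280 Mt TNT

v = 6570 m/s.
Mass m = (π/6) ρ d³ = (π/6) × 1830 × (637)³ = 2.477 × 10^11 kg
E = ½ m v² = 0.5 × 2.477 × 10^11 × (6570)² = 5.346 × 10^18 J
   = 5.346 × 10^18 / 4.184×10^15 = 1278 Mt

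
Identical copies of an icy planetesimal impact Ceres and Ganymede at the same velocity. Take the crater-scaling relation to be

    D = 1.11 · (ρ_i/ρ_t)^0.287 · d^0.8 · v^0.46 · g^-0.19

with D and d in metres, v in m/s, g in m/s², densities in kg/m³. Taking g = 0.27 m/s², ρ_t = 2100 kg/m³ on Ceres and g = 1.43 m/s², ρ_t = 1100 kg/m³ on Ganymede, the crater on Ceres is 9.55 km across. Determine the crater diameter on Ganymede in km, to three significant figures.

The impactor-only factors (d, v, ρ_i) cancel in the ratio, leaving D_Ganymede/D_Ceres = (g_Ganymede/g_Ceres)^-0.19 · (ρ_t,Ceres/ρ_t,Ganymede)^0.287.
(1.43/0.27)^-0.19 = 5.296^-0.19 = 0.7285
(2100/1100)^0.287 = 1.909^0.287 = 1.204
Ratio = 0.7285 × 1.204 = 0.8771
D_Ganymede = 0.8771 × 9.55 km = 8.38 km

D ≈ 8.38 km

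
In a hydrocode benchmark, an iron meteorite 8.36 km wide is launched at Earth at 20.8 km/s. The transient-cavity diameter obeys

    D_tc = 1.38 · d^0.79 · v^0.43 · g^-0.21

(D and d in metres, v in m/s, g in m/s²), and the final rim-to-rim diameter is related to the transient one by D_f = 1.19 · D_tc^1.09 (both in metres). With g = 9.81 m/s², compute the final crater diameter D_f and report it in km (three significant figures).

D_f ≈ 253 km

In SI: d = 8360 m, v = 20800 m/s.
d^0.79 = 8360^0.79 = 1255
v^0.43 = 20800^0.43 = 71.91
g^-0.21 = 9.81^-0.21 = 0.6191
D_tc = 1.38 × 1255 × 71.91 × 0.6191 = 77100 m
D_f = 1.19 × (77100)^1.09 = 2.526 × 10^5 m
     = 252.6 km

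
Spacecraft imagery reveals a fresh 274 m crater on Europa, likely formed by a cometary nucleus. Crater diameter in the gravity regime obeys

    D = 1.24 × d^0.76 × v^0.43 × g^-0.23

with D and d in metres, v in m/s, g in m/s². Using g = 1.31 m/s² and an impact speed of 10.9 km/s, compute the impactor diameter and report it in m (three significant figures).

Rearranging for d: d = [D / (1.24 · 10900^0.43 · 1.31^-0.23)]^(1/0.76).
10900^0.43 = 54.46
1.31^-0.23 = 0.9398
Denominator = 1.24 × 54.46 × 0.9398 = 63.47
D / 63.47 = 274 / 63.47 = 4.317
d = 4.317^(1/0.76) = 4.317^1.3158 = 6.851 m

d ≈ 6.85 m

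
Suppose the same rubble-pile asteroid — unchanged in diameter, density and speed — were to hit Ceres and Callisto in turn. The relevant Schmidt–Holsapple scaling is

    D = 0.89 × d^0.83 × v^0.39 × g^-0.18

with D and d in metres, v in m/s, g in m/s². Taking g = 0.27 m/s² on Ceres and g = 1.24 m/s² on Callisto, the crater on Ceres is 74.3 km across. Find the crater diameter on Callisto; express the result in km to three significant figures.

All impactor-dependent factors cancel in the ratio, leaving D_Callisto/D_Ceres = (g_Callisto/g_Ceres)^-0.18.
(1.24/0.27)^-0.18 = 4.593^-0.18 = 0.7600
D_Callisto = 0.7600 × 74.3 km = 56.5 km

D ≈ 56.5 km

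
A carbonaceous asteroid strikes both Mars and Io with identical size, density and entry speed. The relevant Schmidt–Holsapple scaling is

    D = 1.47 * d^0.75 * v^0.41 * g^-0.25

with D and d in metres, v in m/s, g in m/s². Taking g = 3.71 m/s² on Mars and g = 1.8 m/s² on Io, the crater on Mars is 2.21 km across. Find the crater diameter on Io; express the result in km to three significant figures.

All impactor-dependent factors cancel in the ratio, leaving D_Io/D_Mars = (g_Io/g_Mars)^-0.25.
(1.8/3.71)^-0.25 = 0.4852^-0.25 = 1.198
D_Io = 1.198 × 2.21 km = 2.65 km

D ≈ 2.65 km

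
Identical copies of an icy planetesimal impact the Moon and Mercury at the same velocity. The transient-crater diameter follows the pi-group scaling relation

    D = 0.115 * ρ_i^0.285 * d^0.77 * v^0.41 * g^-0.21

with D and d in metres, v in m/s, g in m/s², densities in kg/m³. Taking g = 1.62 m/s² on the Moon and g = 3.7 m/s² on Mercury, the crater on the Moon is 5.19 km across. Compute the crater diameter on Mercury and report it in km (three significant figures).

All impactor-dependent factors cancel in the ratio, leaving D_Mercury/D_Moon = (g_Mercury/g_Moon)^-0.21.
(3.7/1.62)^-0.21 = 2.284^-0.21 = 0.8408
D_Mercury = 0.8408 × 5.19 km = 4.36 km

D ≈ 4.36 km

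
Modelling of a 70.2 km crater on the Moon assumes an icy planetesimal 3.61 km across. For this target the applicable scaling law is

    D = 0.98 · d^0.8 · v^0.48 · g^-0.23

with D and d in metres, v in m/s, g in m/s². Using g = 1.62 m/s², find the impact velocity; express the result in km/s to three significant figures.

Rearranging for v: v = [D / (0.98 · 3610^0.8 · 1.62^-0.23)]^(1/0.48).
D = 70200 m.
3610^0.8 = 701.5
1.62^-0.23 = 0.8950
Denominator = 0.98 × 701.5 × 0.8950 = 615.3
D / 615.3 = 70200 / 615.3 = 114.1
v = 114.1^(1/0.48) = 114.1^2.0833 = 19317 m/s

v ≈ 19.3 km/s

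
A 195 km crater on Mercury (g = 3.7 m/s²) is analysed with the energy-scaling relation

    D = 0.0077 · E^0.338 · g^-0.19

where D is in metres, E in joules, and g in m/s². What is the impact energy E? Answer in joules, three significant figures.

E ≈ 1.67 × 10^22 J

Rearranging: E = [D / (0.0077 · g^-0.19)]^(1/0.338).
D = 195000 m.
g^-0.19 = 3.7^-0.19 = 0.7799
D / (0.0077 × 0.7799) = 195000 / (6.005 × 10^-3) = 3.247 × 10^7
E = (3.247 × 10^7)^2.9586 = 1.673 × 10^22 J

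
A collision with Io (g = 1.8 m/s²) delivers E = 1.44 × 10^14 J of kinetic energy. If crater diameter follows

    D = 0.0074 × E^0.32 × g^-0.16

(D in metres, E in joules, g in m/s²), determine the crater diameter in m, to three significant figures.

E^0.32 = (1.44 × 10^14)^0.32 = 3.394 × 10^4
g^-0.16 = 1.8^-0.16 = 0.9102
D = 0.0074 × 3.394 × 10^4 × 0.9102 = 228.6 m

D ≈ 229 m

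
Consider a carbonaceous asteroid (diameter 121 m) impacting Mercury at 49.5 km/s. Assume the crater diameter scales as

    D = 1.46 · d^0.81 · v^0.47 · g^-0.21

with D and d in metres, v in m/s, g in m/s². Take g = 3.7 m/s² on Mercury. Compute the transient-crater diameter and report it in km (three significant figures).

D ≈ 8.68 km

In SI units: v = 49500 m/s.
d^0.81 = 121^0.81 = 48.65
v^0.47 = 49500^0.47 = 160.9
g^-0.21 = 3.7^-0.21 = 0.7598
D = 1.46 × 48.65 × 160.9 × 0.7598 = 8683 m
   = 8.683 km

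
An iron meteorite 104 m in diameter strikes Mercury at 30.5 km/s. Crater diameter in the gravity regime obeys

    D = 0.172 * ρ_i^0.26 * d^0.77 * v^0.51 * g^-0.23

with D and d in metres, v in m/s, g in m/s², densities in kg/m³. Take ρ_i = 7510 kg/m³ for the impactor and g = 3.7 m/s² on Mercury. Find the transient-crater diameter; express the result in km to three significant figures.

D ≈ 8.97 km

In SI units: v = 30500 m/s.
ρ_i^0.26 = 7510^0.26 = 10.18
d^0.77 = 104^0.77 = 35.74
v^0.51 = 30500^0.51 = 193.6
g^-0.23 = 3.7^-0.23 = 0.7401
D = 0.172 × 10.18 × 35.74 × 193.6 × 0.7401 = 8967 m
   = 8.967 km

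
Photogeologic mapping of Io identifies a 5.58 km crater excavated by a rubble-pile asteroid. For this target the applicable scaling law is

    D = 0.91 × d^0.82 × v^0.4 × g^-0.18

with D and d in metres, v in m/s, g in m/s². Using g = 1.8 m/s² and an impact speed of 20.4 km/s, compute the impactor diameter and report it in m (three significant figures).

Rearranging for d: d = [D / (0.91 · 20400^0.4 · 1.8^-0.18)]^(1/0.82).
D = 5580 m.
20400^0.4 = 52.95
1.8^-0.18 = 0.8996
Denominator = 0.91 × 52.95 × 0.8996 = 43.35
D / 43.35 = 5580 / 43.35 = 128.7
d = 128.7^(1/0.82) = 128.7^1.2195 = 373.8 m

d ≈ 374 m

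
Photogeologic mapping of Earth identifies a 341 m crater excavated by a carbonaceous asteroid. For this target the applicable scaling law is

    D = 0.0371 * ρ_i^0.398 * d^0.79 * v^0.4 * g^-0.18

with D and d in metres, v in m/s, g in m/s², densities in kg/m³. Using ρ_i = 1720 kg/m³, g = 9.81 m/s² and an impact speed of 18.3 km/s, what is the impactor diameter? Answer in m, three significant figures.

d ≈ 28.5 m

Rearranging for d: d = [D / (0.0371 · 1720^0.398 · 18300^0.4 · 9.81^-0.18)]^(1/0.79).
1720^0.398 = 19.40
18300^0.4 = 50.70
9.81^-0.18 = 0.6630
Denominator = 0.0371 × 19.40 × 50.70 × 0.6630 = 24.19
D / 24.19 = 341 / 24.19 = 14.10
d = 14.10^(1/0.79) = 14.10^1.2658 = 28.49 m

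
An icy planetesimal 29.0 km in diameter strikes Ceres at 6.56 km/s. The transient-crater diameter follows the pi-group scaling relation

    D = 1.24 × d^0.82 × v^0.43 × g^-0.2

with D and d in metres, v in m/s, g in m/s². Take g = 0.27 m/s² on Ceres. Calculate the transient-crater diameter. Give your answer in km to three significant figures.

In SI units: d = 29000 m, v = 6560 m/s.
d^0.82 = 29000^0.82 = 4562
v^0.43 = 6560^0.43 = 43.78
g^-0.2 = 0.27^-0.2 = 1.299
D = 1.24 × 4562 × 43.78 × 1.299 = 3.217 × 10^5 m
   = 321.7 km

D ≈ 322 km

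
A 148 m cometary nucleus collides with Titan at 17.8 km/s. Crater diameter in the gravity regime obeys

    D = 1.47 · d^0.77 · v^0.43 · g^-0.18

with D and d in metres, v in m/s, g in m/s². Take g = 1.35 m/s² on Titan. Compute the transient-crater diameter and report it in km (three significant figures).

D ≈ 4.39 km

In SI units: v = 17800 m/s.
d^0.77 = 148^0.77 = 46.89
v^0.43 = 17800^0.43 = 67.25
g^-0.18 = 1.35^-0.18 = 0.9474
D = 1.47 × 46.89 × 67.25 × 0.9474 = 4392 m
   = 4.392 km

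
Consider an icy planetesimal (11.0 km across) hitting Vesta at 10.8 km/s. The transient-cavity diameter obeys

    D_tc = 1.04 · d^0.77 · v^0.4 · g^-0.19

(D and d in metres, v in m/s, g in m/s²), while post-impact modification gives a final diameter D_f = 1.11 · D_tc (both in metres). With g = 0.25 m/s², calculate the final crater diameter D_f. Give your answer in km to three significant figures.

In SI: d = 11000 m, v = 10800 m/s.
d^0.77 = 11000^0.77 = 1294
v^0.4 = 10800^0.4 = 41.06
g^-0.19 = 0.25^-0.19 = 1.301
D_tc = 1.04 × 1294 × 41.06 × 1.301 = 71890 m
D_f = 1.11 × 71890 = 79798 m
     = 79.80 km

D_f ≈ 79.8 km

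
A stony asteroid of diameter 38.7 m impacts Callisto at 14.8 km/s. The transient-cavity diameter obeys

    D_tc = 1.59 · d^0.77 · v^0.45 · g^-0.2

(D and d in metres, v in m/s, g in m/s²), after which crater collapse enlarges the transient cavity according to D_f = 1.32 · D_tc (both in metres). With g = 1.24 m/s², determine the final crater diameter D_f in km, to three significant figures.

D_f ≈ 2.53 km

v = 14800 m/s.
d^0.77 = 38.7^0.77 = 16.69
v^0.45 = 14800^0.45 = 75.27
g^-0.2 = 1.24^-0.2 = 0.9579
D_tc = 1.59 × 16.69 × 75.27 × 0.9579 = 1913 m
D_f = 1.32 × 1913 = 2525 m
     = 2.525 km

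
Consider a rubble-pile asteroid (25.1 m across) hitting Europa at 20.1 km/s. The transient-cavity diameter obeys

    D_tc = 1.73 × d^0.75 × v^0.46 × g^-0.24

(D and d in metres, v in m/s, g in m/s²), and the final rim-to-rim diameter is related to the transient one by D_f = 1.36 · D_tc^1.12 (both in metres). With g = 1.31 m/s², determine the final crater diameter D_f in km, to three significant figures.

v = 20100 m/s.
d^0.75 = 25.1^0.75 = 11.21
v^0.46 = 20100^0.46 = 95.38
g^-0.24 = 1.31^-0.24 = 0.9372
D_tc = 1.73 × 11.21 × 95.38 × 0.9372 = 1734 m
D_f = 1.36 × (1734)^1.12 = 5771 m
     = 5.771 km

D_f ≈ 5.77 km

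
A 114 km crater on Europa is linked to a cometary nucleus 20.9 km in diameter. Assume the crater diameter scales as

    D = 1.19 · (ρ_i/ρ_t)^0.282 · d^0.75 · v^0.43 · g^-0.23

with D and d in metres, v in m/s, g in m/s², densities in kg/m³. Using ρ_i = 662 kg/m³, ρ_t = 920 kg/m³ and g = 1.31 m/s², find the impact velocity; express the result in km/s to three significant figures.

v ≈ 16.1 km/s

Rearranging for v: v = [D / (1.19 · (662/920)^0.282 · 20900^0.75 · 1.31^-0.23)]^(1/0.43).
D = 114000 m.
(662/920)^0.282 = 0.9114
20900^0.75 = 1738
1.31^-0.23 = 0.9398
Denominator = 1.19 × 0.9114 × 1738 × 0.9398 = 1772
D / 1772 = 114000 / 1772 = 64.33
v = 64.33^(1/0.43) = 64.33^2.3256 = 16056 m/s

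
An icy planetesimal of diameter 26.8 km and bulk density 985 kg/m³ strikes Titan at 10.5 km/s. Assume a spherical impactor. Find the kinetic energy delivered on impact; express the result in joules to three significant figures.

E ≈ 5.47 × 10^23 J

d = 26800 m; v = 10500 m/s.
Mass m = (π/6) ρ d³ = (π/6) × 985 × (26800)³ = 9.927 × 10^15 kg
E = ½ m v² = 0.5 × 9.927 × 10^15 × (10500)² = 5.472 × 10^23 J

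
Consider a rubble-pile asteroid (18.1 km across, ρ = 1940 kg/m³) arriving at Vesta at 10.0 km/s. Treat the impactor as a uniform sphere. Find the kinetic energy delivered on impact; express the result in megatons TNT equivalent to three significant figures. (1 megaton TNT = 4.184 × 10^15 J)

d = 18100 m; v = 10000 m/s.
Mass m = (π/6) ρ d³ = (π/6) × 1940 × (18100)³ = 6.023 × 10^15 kg
E = ½ m v² = 0.5 × 6.023 × 10^15 × (10000)² = 3.011 × 10^23 J
   = 3.011 × 10^23 / 4.184×10^15 = 7.196 × 10^7 Mt

E ≈ 7.20 × 10^7 Mt TNT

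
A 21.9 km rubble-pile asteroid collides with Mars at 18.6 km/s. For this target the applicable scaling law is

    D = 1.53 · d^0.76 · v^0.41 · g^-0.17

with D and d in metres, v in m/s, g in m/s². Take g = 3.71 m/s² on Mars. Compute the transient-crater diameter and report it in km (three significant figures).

D ≈ 137 km

In SI units: d = 21900 m, v = 18600 m/s.
d^0.76 = 21900^0.76 = 1989
v^0.41 = 18600^0.41 = 56.30
g^-0.17 = 3.71^-0.17 = 0.8002
D = 1.53 × 1989 × 56.30 × 0.8002 = 1.371 × 10^5 m
   = 137.1 km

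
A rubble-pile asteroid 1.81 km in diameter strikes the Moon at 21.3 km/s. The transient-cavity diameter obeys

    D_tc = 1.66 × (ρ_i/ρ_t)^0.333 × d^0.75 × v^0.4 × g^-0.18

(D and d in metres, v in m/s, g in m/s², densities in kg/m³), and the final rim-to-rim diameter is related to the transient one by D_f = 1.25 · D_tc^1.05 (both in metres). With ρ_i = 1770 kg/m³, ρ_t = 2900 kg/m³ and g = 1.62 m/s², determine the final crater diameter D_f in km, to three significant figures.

D_f ≈ 39.5 km

In SI: d = 1810 m, v = 21300 m/s.
(ρ_i/ρ_t)^0.333 = (1770/2900)^0.333 = 0.8484
d^0.75 = 1810^0.75 = 277.5
v^0.4 = 21300^0.4 = 53.87
g^-0.18 = 1.62^-0.18 = 0.9168
D_tc = 1.66 × 0.8484 × 277.5 × 53.87 × 0.9168 = 19300 m
D_f = 1.25 × (19300)^1.05 = 39513 m
     = 39.51 km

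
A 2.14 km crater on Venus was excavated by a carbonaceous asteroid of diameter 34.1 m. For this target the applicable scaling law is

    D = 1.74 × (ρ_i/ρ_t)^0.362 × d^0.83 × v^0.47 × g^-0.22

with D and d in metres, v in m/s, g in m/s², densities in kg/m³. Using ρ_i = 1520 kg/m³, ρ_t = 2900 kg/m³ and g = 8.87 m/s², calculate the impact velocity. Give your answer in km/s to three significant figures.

v ≈ 33.7 km/s

Rearranging for v: v = [D / (1.74 · (1520/2900)^0.362 · 34.1^0.83 · 8.87^-0.22)]^(1/0.47).
D = 2140 m.
(1520/2900)^0.362 = 0.7915
34.1^0.83 = 18.71
8.87^-0.22 = 0.6187
Denominator = 1.74 × 0.7915 × 18.71 × 0.6187 = 15.94
D / 15.94 = 2140 / 15.94 = 134.3
v = 134.3^(1/0.47) = 134.3^2.1277 = 33722 m/s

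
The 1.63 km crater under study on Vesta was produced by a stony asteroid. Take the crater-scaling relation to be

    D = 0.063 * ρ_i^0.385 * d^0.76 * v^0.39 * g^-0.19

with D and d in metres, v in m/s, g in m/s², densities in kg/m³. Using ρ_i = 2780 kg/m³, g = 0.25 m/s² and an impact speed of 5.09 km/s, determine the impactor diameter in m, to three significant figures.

Rearranging for d: d = [D / (0.063 · 2780^0.385 · 5090^0.39 · 0.25^-0.19)]^(1/0.76).
D = 1630 m.
2780^0.385 = 21.18
5090^0.39 = 27.90
0.25^-0.19 = 1.301
Denominator = 0.063 × 21.18 × 27.90 × 1.301 = 48.43
D / 48.43 = 1630 / 48.43 = 33.66
d = 33.66^(1/0.76) = 33.66^1.3158 = 102.2 m

d ≈ 102 m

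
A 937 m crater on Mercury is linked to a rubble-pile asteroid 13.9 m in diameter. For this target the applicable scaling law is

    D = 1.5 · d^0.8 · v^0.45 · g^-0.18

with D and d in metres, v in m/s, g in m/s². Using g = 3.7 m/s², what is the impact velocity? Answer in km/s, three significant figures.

Rearranging for v: v = [D / (1.5 · 13.9^0.8 · 3.7^-0.18)]^(1/0.45).
13.9^0.8 = 8.211
3.7^-0.18 = 0.7902
Denominator = 1.5 × 8.211 × 0.7902 = 9.732
D / 9.732 = 937 / 9.732 = 96.28
v = 96.28^(1/0.45) = 96.28^2.2222 = 25575 m/s

v ≈ 25.6 km/s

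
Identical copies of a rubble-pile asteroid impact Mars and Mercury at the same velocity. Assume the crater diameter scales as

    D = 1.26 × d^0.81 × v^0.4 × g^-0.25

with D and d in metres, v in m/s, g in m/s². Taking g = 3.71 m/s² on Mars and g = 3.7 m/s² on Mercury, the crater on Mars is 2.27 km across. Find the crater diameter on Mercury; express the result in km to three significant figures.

All impactor-dependent factors cancel in the ratio, leaving D_Mercury/D_Mars = (g_Mercury/g_Mars)^-0.25.
(3.7/3.71)^-0.25 = 0.9973^-0.25 = 1.001
D_Mercury = 1.001 × 2.27 km = 2.27 km

D ≈ 2.27 km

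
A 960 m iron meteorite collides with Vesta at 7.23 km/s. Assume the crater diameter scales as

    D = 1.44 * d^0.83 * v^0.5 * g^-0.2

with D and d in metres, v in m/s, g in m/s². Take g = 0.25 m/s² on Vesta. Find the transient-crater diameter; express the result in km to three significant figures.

In SI units: v = 7230 m/s.
d^0.83 = 960^0.83 = 298.7
v^0.5 = 7230^0.5 = 85.03
g^-0.2 = 0.25^-0.2 = 1.320
D = 1.44 × 298.7 × 85.03 × 1.320 = 48277 m
   = 48.28 km

D ≈ 48.3 km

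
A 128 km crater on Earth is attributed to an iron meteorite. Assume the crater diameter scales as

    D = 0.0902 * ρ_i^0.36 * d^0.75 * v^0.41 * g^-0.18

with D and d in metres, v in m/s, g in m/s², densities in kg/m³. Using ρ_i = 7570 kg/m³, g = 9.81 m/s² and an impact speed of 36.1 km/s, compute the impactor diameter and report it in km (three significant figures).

Rearranging for d: d = [D / (0.0902 · 7570^0.36 · 36100^0.41 · 9.81^-0.18)]^(1/0.75).
D = 128000 m.
7570^0.36 = 24.92
36100^0.41 = 73.89
9.81^-0.18 = 0.6630
Denominator = 0.0902 × 24.92 × 73.89 × 0.6630 = 110.1
D / 110.1 = 128000 / 110.1 = 1163
d = 1163^(1/0.75) = 1163^1.3333 = 12227 m

d ≈ 12.2 km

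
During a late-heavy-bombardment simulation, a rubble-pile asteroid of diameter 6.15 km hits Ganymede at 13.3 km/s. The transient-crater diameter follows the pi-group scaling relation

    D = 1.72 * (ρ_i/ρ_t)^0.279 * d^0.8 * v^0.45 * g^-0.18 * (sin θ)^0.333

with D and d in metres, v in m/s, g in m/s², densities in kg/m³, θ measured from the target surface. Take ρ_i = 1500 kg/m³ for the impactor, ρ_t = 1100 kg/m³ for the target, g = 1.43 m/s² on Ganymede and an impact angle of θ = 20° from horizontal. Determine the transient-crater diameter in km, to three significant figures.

D ≈ 94.8 km

In SI units: d = 6150 m, v = 13300 m/s.
(ρ_i/ρ_t)^0.279 = (1500/1100)^0.279 = 1.090
d^0.8 = 6150^0.8 = 1074
v^0.45 = 13300^0.45 = 71.74
g^-0.18 = 1.43^-0.18 = 0.9376
(sin 20°)^0.333 = 0.3420^0.333 = 0.6996
D = 1.72 × 1.090 × 1074 × 71.74 × 0.9376 × 0.6996 = 94752 m
   = 94.75 km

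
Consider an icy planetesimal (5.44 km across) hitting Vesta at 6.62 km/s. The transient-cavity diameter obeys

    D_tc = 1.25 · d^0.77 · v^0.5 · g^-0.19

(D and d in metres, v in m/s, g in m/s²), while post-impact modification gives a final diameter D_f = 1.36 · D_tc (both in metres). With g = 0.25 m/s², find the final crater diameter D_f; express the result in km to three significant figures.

In SI: d = 5440 m, v = 6620 m/s.
d^0.77 = 5440^0.77 = 752.3
v^0.5 = 6620^0.5 = 81.36
g^-0.19 = 0.25^-0.19 = 1.301
D_tc = 1.25 × 752.3 × 81.36 × 1.301 = 99540 m
D_f = 1.36 × 99540 = 1.354 × 10^5 m
     = 135.4 km

D_f ≈ 135 km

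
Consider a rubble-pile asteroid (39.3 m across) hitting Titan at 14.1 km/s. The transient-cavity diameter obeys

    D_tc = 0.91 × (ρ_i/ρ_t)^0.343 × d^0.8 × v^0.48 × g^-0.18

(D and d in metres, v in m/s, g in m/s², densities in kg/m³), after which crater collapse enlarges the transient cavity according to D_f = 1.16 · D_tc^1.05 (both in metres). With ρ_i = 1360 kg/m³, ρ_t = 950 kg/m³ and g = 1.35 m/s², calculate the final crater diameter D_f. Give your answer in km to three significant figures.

D_f ≈ 3.04 km

v = 14100 m/s.
(ρ_i/ρ_t)^0.343 = (1360/950)^0.343 = 1.131
d^0.8 = 39.3^0.8 = 18.86
v^0.48 = 14100^0.48 = 98.09
g^-0.18 = 1.35^-0.18 = 0.9474
D_tc = 0.91 × 1.131 × 18.86 × 98.09 × 0.9474 = 1804 m
D_f = 1.16 × (1804)^1.05 = 3044 m
     = 3.044 km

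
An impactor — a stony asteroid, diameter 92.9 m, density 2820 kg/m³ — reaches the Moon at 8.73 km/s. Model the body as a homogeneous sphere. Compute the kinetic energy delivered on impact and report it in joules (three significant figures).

E ≈ 4.51 × 10^16 J

v = 8730 m/s.
Mass m = (π/6) ρ d³ = (π/6) × 2820 × (92.9)³ = 1.184 × 10^9 kg
E = ½ m v² = 0.5 × 1.184 × 10^9 × (8730)² = 4.512 × 10^16 J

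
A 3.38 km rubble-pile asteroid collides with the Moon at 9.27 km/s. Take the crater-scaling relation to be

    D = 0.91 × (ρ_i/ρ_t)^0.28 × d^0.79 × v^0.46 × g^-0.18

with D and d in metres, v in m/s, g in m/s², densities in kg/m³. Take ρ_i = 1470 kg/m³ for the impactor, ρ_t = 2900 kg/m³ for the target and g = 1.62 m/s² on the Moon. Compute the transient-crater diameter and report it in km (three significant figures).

D ≈ 28.3 km

In SI units: d = 3380 m, v = 9270 m/s.
(ρ_i/ρ_t)^0.28 = (1470/2900)^0.28 = 0.8268
d^0.79 = 3380^0.79 = 613.5
v^0.46 = 9270^0.46 = 66.81
g^-0.18 = 1.62^-0.18 = 0.9168
D = 0.91 × 0.8268 × 613.5 × 66.81 × 0.9168 = 28273 m
   = 28.27 km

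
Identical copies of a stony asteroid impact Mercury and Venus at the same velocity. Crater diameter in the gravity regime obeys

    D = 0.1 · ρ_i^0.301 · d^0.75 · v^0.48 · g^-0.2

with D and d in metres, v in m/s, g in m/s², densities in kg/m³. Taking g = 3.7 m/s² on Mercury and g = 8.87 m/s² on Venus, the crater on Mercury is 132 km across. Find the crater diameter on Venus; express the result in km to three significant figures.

All impactor-dependent factors cancel in the ratio, leaving D_Venus/D_Mercury = (g_Venus/g_Mercury)^-0.2.
(8.87/3.7)^-0.2 = 2.397^-0.2 = 0.8396
D_Venus = 0.8396 × 132 km = 111 km

D ≈ 111 km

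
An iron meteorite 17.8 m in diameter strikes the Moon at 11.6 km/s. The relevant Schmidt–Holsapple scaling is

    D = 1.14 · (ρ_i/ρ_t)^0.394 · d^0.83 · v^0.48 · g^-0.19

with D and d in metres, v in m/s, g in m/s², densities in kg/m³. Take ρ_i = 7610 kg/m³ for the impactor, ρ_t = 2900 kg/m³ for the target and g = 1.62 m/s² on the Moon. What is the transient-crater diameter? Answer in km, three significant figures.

D ≈ 1.48 km

In SI units: v = 11600 m/s.
(ρ_i/ρ_t)^0.394 = (7610/2900)^0.394 = 1.462
d^0.83 = 17.8^0.83 = 10.91
v^0.48 = 11600^0.48 = 89.32
g^-0.19 = 1.62^-0.19 = 0.9124
D = 1.14 × 1.462 × 10.91 × 89.32 × 0.9124 = 1482 m
   = 1.482 km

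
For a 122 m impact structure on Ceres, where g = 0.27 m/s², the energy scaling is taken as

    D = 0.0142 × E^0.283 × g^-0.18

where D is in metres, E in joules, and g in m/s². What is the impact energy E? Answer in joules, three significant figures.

Rearranging: E = [D / (0.0142 · g^-0.18)]^(1/0.283).
g^-0.18 = 0.27^-0.18 = 1.266
D / (0.0142 × 1.266) = 122 / (0.01798) = 6.785 × 10^3
E = (6.785 × 10^3)^3.5336 = 3.461 × 10^13 J

E ≈ 3.46 × 10^13 J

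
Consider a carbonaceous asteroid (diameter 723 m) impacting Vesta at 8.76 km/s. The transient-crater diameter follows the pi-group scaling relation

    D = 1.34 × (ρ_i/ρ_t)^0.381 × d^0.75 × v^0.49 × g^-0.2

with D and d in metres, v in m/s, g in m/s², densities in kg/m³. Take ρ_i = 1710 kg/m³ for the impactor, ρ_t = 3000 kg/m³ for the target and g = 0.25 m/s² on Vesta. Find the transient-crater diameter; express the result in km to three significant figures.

D ≈ 17.0 km

In SI units: v = 8760 m/s.
(ρ_i/ρ_t)^0.381 = (1710/3000)^0.381 = 0.8072
d^0.75 = 723^0.75 = 139.4
v^0.49 = 8760^0.49 = 85.47
g^-0.2 = 0.25^-0.2 = 1.320
D = 1.34 × 0.8072 × 139.4 × 85.47 × 1.320 = 17011 m
   = 17.01 km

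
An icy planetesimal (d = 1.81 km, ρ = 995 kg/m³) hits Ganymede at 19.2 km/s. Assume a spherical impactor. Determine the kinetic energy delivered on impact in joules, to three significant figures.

d = 1810 m; v = 19200 m/s.
Mass m = (π/6) ρ d³ = (π/6) × 995 × (1810)³ = 3.089 × 10^12 kg
E = ½ m v² = 0.5 × 3.089 × 10^12 × (19200)² = 5.694 × 10^20 J

E ≈ 5.69 × 10^20 J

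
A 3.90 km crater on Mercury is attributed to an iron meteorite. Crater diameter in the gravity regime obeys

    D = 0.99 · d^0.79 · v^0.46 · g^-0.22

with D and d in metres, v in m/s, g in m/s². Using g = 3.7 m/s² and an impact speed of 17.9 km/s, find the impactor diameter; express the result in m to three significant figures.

d ≈ 171 m

Rearranging for d: d = [D / (0.99 · 17900^0.46 · 3.7^-0.22)]^(1/0.79).
D = 3900 m.
17900^0.46 = 90.43
3.7^-0.22 = 0.7499
Denominator = 0.99 × 90.43 × 0.7499 = 67.14
D / 67.14 = 3900 / 67.14 = 58.09
d = 58.09^(1/0.79) = 58.09^1.2658 = 171.0 m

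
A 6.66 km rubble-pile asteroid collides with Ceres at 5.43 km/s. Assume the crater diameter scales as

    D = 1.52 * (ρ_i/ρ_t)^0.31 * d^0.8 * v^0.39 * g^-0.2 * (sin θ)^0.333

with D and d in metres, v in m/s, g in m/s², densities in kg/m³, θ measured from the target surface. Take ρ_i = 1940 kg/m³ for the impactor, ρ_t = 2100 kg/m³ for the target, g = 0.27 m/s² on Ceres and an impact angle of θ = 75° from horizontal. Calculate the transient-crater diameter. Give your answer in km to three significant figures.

In SI units: d = 6660 m, v = 5430 m/s.
(ρ_i/ρ_t)^0.31 = (1940/2100)^0.31 = 0.9757
d^0.8 = 6660^0.8 = 1145
v^0.39 = 5430^0.39 = 28.61
g^-0.2 = 0.27^-0.2 = 1.299
(sin 75°)^0.333 = 0.9659^0.333 = 0.9885
D = 1.52 × 0.9757 × 1145 × 28.61 × 1.299 × 0.9885 = 62383 m
   = 62.38 km

D ≈ 62.4 km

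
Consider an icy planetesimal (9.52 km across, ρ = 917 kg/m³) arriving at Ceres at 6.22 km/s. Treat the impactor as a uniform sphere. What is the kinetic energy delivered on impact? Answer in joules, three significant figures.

d = 9520 m; v = 6220 m/s.
Mass m = (π/6) ρ d³ = (π/6) × 917 × (9520)³ = 4.143 × 10^14 kg
E = ½ m v² = 0.5 × 4.143 × 10^14 × (6220)² = 8.014 × 10^21 J

E ≈ 8.01 × 10^21 J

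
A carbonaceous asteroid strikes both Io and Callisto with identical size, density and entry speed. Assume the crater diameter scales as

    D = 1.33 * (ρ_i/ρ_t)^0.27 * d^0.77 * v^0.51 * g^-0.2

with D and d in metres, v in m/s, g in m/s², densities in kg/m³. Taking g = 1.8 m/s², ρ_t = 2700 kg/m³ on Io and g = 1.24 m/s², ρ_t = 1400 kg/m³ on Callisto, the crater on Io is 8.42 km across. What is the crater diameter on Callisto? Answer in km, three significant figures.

The impactor-only factors (d, v, ρ_i) cancel in the ratio, leaving D_Callisto/D_Io = (g_Callisto/g_Io)^-0.2 · (ρ_t,Io/ρ_t,Callisto)^0.27.
(1.24/1.8)^-0.2 = 0.6889^-0.2 = 1.077
(2700/1400)^0.27 = 1.929^0.27 = 1.194
Ratio = 1.077 × 1.194 = 1.286
D_Callisto = 1.286 × 8.42 km = 10.8 km

D ≈ 10.8 km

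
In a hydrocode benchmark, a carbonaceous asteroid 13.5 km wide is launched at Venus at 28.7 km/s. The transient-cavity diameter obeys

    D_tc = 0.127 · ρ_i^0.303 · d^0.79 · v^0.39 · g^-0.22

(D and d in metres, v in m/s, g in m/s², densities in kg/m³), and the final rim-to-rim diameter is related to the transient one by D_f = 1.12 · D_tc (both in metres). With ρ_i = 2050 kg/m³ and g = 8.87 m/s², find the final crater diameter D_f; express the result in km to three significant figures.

In SI: d = 13500 m, v = 28700 m/s.
ρ_i^0.303 = 2050^0.303 = 10.08
d^0.79 = 13500^0.79 = 1832
v^0.39 = 28700^0.39 = 54.77
g^-0.22 = 8.87^-0.22 = 0.6187
D_tc = 0.127 × 10.08 × 1832 × 54.77 × 0.6187 = 79470 m
D_f = 1.12 × 79470 = 89006 m
     = 89.01 km

D_f ≈ 89.0 km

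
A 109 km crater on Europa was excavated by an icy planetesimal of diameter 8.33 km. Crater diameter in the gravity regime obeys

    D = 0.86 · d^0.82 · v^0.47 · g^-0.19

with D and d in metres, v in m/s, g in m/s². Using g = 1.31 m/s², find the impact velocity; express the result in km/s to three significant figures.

v ≈ 11.6 km/s

Rearranging for v: v = [D / (0.86 · 8330^0.82 · 1.31^-0.19)]^(1/0.47).
D = 109000 m.
8330^0.82 = 1640
1.31^-0.19 = 0.9500
Denominator = 0.86 × 1640 × 0.9500 = 1340
D / 1340 = 109000 / 1340 = 81.34
v = 81.34^(1/0.47) = 81.34^2.1277 = 11603 m/s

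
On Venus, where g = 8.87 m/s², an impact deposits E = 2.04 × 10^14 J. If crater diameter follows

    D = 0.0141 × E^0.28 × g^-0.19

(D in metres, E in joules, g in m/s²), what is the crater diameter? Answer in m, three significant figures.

D ≈ 94.6 m

E^0.28 = (2.04 × 10^14)^0.28 = 1.016 × 10^4
g^-0.19 = 8.87^-0.19 = 0.6605
D = 0.0141 × 1.016 × 10^4 × 0.6605 = 94.62 m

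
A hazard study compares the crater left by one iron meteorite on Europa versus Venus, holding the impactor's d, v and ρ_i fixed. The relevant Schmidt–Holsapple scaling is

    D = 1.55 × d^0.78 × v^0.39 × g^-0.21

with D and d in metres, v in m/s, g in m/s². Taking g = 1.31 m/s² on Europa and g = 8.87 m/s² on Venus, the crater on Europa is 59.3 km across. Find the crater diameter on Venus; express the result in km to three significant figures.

All impactor-dependent factors cancel in the ratio, leaving D_Venus/D_Europa = (g_Venus/g_Europa)^-0.21.
(8.87/1.31)^-0.21 = 6.771^-0.21 = 0.6692
D_Venus = 0.6692 × 59.3 km = 39.7 km

D ≈ 39.7 km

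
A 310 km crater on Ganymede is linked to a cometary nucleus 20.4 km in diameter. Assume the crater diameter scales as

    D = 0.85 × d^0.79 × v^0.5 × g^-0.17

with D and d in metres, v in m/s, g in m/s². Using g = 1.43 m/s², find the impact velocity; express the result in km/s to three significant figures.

v ≈ 23.3 km/s

Rearranging for v: v = [D / (0.85 · 20400^0.79 · 1.43^-0.17)]^(1/0.5).
D = 310000 m.
20400^0.79 = 2539
1.43^-0.17 = 0.9410
Denominator = 0.85 × 2539 × 0.9410 = 2031
D / 2031 = 310000 / 2031 = 152.6
v = 152.6^(1/0.5) = 152.6^2 = 23287 m/s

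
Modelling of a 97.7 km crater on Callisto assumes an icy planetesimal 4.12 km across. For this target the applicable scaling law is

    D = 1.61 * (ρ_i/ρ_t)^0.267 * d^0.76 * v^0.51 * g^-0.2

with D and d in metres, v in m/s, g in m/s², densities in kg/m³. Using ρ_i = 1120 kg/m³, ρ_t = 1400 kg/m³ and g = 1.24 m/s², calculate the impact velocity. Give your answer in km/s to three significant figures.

Rearranging for v: v = [D / (1.61 · (1120/1400)^0.267 · 4120^0.76 · 1.24^-0.2)]^(1/0.51).
D = 97700 m.
(1120/1400)^0.267 = 0.9422
4120^0.76 = 558.9
1.24^-0.2 = 0.9579
Denominator = 1.61 × 0.9422 × 558.9 × 0.9579 = 812.1
D / 812.1 = 97700 / 812.1 = 120.3
v = 120.3^(1/0.51) = 120.3^1.9608 = 11995 m/s

v ≈ 12.0 km/s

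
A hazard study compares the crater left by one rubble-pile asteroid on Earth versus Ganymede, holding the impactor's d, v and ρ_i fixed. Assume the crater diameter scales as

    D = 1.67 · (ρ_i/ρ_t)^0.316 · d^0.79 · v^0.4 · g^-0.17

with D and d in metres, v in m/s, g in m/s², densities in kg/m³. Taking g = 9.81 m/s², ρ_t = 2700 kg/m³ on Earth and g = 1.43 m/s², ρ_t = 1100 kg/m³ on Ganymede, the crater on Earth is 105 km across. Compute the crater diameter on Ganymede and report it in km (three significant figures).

The impactor-only factors (d, v, ρ_i) cancel in the ratio, leaving D_Ganymede/D_Earth = (g_Ganymede/g_Earth)^-0.17 · (ρ_t,Earth/ρ_t,Ganymede)^0.316.
(1.43/9.81)^-0.17 = 0.1458^-0.17 = 1.387
(2700/1100)^0.316 = 2.455^0.316 = 1.328
Ratio = 1.387 × 1.328 = 1.842
D_Ganymede = 1.842 × 105 km = 193 km

D ≈ 193 km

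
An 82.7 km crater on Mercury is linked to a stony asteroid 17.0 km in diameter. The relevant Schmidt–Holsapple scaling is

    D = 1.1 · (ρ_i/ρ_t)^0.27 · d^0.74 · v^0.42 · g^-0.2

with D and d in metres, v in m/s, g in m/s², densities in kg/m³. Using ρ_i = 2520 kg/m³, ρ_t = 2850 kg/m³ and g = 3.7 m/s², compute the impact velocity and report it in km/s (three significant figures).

Rearranging for v: v = [D / (1.1 · (2520/2850)^0.27 · 17000^0.74 · 3.7^-0.2)]^(1/0.42).
D = 82700 m.
(2520/2850)^0.27 = 0.9673
17000^0.74 = 1351
3.7^-0.2 = 0.7698
Denominator = 1.1 × 0.9673 × 1351 × 0.7698 = 1107
D / 1107 = 82700 / 1107 = 74.71
v = 74.71^(1/0.42) = 74.71^2.381 = 28875 m/s

v ≈ 28.9 km/s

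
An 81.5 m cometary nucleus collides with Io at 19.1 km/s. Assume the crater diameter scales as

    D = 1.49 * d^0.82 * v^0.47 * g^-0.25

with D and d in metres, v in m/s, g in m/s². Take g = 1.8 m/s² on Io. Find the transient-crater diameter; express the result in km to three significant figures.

D ≈ 4.88 km

In SI units: v = 19100 m/s.
d^0.82 = 81.5^0.82 = 36.91
v^0.47 = 19100^0.47 = 102.8
g^-0.25 = 1.8^-0.25 = 0.8633
D = 1.49 × 36.91 × 102.8 × 0.8633 = 4881 m
   = 4.881 km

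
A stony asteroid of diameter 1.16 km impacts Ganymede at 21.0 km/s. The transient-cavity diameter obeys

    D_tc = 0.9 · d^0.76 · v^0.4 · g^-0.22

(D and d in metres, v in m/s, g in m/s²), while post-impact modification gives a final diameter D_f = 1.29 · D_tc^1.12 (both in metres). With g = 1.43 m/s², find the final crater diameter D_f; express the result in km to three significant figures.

D_f ≈ 36.8 km

In SI: d = 1160 m, v = 21000 m/s.
d^0.76 = 1160^0.76 = 213.3
v^0.4 = 21000^0.4 = 53.57
g^-0.22 = 1.43^-0.22 = 0.9243
D_tc = 0.9 × 213.3 × 53.57 × 0.9243 = 9505 m
D_f = 1.29 × (9505)^1.12 = 36804 m
     = 36.80 km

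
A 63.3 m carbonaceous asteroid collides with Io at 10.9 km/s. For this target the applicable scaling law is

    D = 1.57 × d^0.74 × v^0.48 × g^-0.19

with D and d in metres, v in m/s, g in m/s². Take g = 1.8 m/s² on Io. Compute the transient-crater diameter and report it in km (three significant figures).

In SI units: v = 10900 m/s.
d^0.74 = 63.3^0.74 = 21.53
v^0.48 = 10900^0.48 = 86.69
g^-0.19 = 1.8^-0.19 = 0.8943
D = 1.57 × 21.53 × 86.69 × 0.8943 = 2621 m
   = 2.621 km

D ≈ 2.62 km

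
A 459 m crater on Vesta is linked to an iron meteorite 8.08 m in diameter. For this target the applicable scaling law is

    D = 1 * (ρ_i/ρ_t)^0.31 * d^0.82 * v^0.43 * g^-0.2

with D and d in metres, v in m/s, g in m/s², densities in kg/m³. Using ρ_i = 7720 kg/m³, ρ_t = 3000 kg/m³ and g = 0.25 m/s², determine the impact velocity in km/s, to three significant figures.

v ≈ 7.65 km/s

Rearranging for v: v = [D / (1 · (7720/3000)^0.31 · 8.08^0.82 · 0.25^-0.2)]^(1/0.43).
(7720/3000)^0.31 = 1.340
8.08^0.82 = 5.547
0.25^-0.2 = 1.320
Denominator = 1 × 1.340 × 5.547 × 1.320 = 9.812
D / 9.812 = 459 / 9.812 = 46.78
v = 46.78^(1/0.43) = 46.78^2.3256 = 7654 m/s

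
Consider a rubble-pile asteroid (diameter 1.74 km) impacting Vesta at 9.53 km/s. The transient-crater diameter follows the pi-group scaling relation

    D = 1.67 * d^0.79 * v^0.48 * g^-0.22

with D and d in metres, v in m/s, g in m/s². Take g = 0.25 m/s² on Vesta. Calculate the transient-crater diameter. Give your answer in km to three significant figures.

In SI units: d = 1740 m, v = 9530 m/s.
d^0.79 = 1740^0.79 = 363.1
v^0.48 = 9530^0.48 = 81.28
g^-0.22 = 0.25^-0.22 = 1.357
D = 1.67 × 363.1 × 81.28 × 1.357 = 66882 m
   = 66.88 km

D ≈ 66.9 km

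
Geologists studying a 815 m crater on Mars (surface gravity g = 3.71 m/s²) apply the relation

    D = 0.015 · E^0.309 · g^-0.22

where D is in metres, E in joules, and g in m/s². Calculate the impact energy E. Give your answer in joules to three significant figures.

Rearranging: E = [D / (0.015 · g^-0.22)]^(1/0.309).
g^-0.22 = 3.71^-0.22 = 0.7494
D / (0.015 × 0.7494) = 815 / (0.01124) = 7.251 × 10^4
E = (7.251 × 10^4)^3.2362 = 5.361 × 10^15 J

E ≈ 5.36 × 10^15 J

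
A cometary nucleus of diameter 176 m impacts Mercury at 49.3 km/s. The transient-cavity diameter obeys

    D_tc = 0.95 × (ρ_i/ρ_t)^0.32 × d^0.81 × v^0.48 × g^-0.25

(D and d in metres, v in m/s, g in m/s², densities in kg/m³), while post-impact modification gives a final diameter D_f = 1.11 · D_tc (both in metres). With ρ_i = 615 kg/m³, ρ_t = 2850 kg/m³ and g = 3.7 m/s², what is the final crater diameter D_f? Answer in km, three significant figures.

v = 49300 m/s.
(ρ_i/ρ_t)^0.32 = (615/2850)^0.32 = 0.6122
d^0.81 = 176^0.81 = 65.90
v^0.48 = 49300^0.48 = 178.9
g^-0.25 = 3.7^-0.25 = 0.7210
D_tc = 0.95 × 0.6122 × 65.90 × 178.9 × 0.7210 = 4944 m
D_f = 1.11 × 4944 = 5488 m
     = 5.488 km

D_f ≈ 5.49 km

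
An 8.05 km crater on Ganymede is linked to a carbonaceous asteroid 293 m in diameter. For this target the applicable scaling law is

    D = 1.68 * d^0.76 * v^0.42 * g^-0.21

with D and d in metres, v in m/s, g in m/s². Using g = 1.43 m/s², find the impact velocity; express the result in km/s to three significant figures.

Rearranging for v: v = [D / (1.68 · 293^0.76 · 1.43^-0.21)]^(1/0.42).
D = 8050 m.
293^0.76 = 74.96
1.43^-0.21 = 0.9276
Denominator = 1.68 × 74.96 × 0.9276 = 116.8
D / 116.8 = 8050 / 116.8 = 68.92
v = 68.92^(1/0.42) = 68.92^2.381 = 23829 m/s

v ≈ 23.8 km/s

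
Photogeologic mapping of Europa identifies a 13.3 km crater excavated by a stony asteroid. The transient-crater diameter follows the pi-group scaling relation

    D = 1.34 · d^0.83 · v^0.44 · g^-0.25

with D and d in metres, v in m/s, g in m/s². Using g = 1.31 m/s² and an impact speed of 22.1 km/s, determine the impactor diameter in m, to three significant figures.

Rearranging for d: d = [D / (1.34 · 22100^0.44 · 1.31^-0.25)]^(1/0.83).
D = 13300 m.
22100^0.44 = 81.57
1.31^-0.25 = 0.9347
Denominator = 1.34 × 81.57 × 0.9347 = 102.2
D / 102.2 = 13300 / 102.2 = 130.1
d = 130.1^(1/0.83) = 130.1^1.2048 = 352.6 m

d ≈ 353 m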